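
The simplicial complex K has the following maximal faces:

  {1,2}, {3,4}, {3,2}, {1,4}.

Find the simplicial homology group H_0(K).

We work with the vertex ordering 1 < 2 < 3 < 4. The simplices of K, each written with vertices in increasing order, are:

  0-simplices (4): [1], [2], [3], [4]
  1-simplices (4): [1,2], [1,4], [2,3], [3,4]

giving chain groups C_0 ≅ Z^4, C_1 ≅ Z^4.

∂_1: C_1 → C_0 maps an edge to its endpoints' difference, ∂[p,q] = q − p. For instance
  ∂[1,2] = [2] − [1].
This gives a 4×4 integer matrix of rank 3; reducing to Smith normal form yields diagonal entries (1,1,1).

Reading off H_k = ker ∂_k / im ∂_{k+1}:

  H_0: rank C_0 − rank ∂_1 = 4 − 3 = 1, and the invariant factors of ∂_1 are all 1, so H_0 = Z.

H_0 = Z.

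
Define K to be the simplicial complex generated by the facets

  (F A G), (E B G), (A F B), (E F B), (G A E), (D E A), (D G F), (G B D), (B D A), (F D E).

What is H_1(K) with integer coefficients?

Fix the vertex order A < B < D < E < F < G and write every simplex with vertices in increasing order. Then dim K = 2 and the simplices of K are:

  0-simplices (6): A, B, D, E, F, G
  1-simplices (15): AB, AD, AE, AF, AG, BD, BE, BF, BG, DE, DF, DG, EF, EG, FG
  2-simplices (10): ABD, ABF, ADE, AEG, AFG, BDG, BEF, BEG, DEF, DFG

so the chain groups are C_0 ≅ Z^6, C_1 ≅ Z^15, C_2 ≅ Z^10.

The boundary map ∂_1: C_1 → C_0 is given by ∂[p,q] = [q] − [p]. For instance
  ∂EG = G − E.
The 6×15 boundary matrix has rank 5 and Smith normal form diag(1,1,1,1,1).

The boundary map ∂_2: C_2 → C_1 maps a triangle to the signed sum of its edges. For instance
  ∂DEF = EF − DF + DE,
  ∂BDG = DG − BG + BD.
The resulting 15×10 matrix has rank 10, and its Smith normal form has invariant factors (1,1,1,1,1,1,1,1,1,2).

From H_k ≅ ker(∂_k) / im(∂_{k+1}) we obtain:

  H_1: rank ker ∂_1 − rank ∂_2 = (15 − 5) − 10 = 0, and ∂_2 has invariant factor 2 > 1, so H_1 = Z/2Z.

(K is a triangulation of the real projective plane RP^2.)

H_1 = Z/2Z.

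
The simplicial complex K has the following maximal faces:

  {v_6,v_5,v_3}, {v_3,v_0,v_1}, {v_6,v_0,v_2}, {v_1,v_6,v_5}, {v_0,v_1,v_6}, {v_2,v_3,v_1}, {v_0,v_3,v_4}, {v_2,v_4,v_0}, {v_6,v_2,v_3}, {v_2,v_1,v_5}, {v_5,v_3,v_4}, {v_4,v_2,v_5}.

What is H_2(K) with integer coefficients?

H_2 ≅ 0.

We work with the vertex ordering v_0 < v_1 < v_2 < v_3 < v_4 < v_5 < v_6. The simplices of K, each written with vertices in increasing order, are:

  0-simplices (7): [v_0], [v_1], [v_2], [v_3], [v_4], [v_5], [v_6]
  1-simplices (18): (18 of them)
  2-simplices (12): (12 of them)

giving chain groups C_0 ≅ Z^7, C_1 ≅ Z^18, C_2 ≅ Z^12.

The boundary map ∂_1: C_1 → C_0 is given by ∂[p,q] = [q] − [p]. For instance
  ∂[v_3,v_4] = [v_4] − [v_3].
As a 7×18 matrix over Z this has rank 6, with invariant factors (1,1,1,1,1,1).

Boundary ∂_2: C_2 → C_1 maps a triangle to the signed sum of its edges. For instance
  ∂[v_2,v_3,v_6] = [v_3,v_6] − [v_2,v_6] + [v_2,v_3],
  ∂[v_1,v_2,v_5] = [v_2,v_5] − [v_1,v_5] + [v_1,v_2].
This gives a 18×12 integer matrix of rank 12; reducing to Smith normal form yields diagonal entries (1,1,1,1,1,1,1,1,1,1,1,2).

Reading off H_k = ker ∂_k / im ∂_{k+1}:

  H_2: rank ker ∂_2 − rank ∂_3 = (12 − 12) − 0 = 0, and there is no ∂_3, so H_2 ≅ 0.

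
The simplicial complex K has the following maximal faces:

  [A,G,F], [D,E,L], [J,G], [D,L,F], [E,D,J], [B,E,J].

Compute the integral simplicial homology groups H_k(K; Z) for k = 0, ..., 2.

Fix the vertex order A < B < D < E < F < G < J < L and write every simplex with vertices in increasing order. Then dim K = 2 and the simplices of K are:

  0-simplices (8): A, B, D, E, F, G, J, L
  1-simplices (13): AF, AG, BE, BJ, DE, DF, DJ, DL, EJ, EL, FG, FL, GJ
  2-simplices (5): AFG, BEJ, DEJ, DEL, DFL

so the chain groups are C_0 ≅ Z^8, C_1 ≅ Z^13, C_2 ≅ Z^5.

∂_1: C_1 → C_0 is given by ∂[p,q] = [q] − [p]. For instance
  ∂FG = G − F.
The 8×13 boundary matrix has rank 7 and Smith normal form diag(1,1,1,1,1,1,1).

Boundary ∂_2: C_2 → C_1 maps a triangle to the signed sum of its edges. For instance
  ∂DEJ = EJ − DJ + DE,
  ∂DEL = EL − DL + DE.
As a 13×5 matrix over Z this has rank 5, with invariant factors (1,1,1,1,1).

From H_k ≅ ker(∂_k) / im(∂_{k+1}) we obtain:

  H_0: rank C_0 − rank ∂_1 = 8 − 7 = 1, and the invariant factors of ∂_1 are all 1, so H_0 ≅ Z.
  H_1: rank ker ∂_1 − rank ∂_2 = (13 − 7) − 5 = 1, and the invariant factors of ∂_2 are all 1, so H_1 ≅ Z.
  H_2: rank ker ∂_2 − rank ∂_3 = (5 − 5) − 0 = 0, and there is no ∂_3, so H_2 ≅ 0.

H_0 ≅ Z,  H_1 ≅ Z,  H_2 = 0.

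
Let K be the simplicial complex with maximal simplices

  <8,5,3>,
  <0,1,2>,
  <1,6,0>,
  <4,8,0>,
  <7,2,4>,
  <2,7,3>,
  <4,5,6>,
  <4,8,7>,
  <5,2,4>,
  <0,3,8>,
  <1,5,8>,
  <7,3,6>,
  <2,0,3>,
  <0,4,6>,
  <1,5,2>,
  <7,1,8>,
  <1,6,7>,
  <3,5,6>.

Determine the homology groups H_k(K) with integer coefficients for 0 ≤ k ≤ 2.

H_0 ≅ Z,  H_1 ≅ Z^2,  H_2 ≅ Z.

Take the total order 0 < 1 < 2 < 3 < 4 < 5 < 6 < 7 < 8 on the vertex set. Then K (dimension 2) consists of the simplices:

  0-simplices (9): [0], [1], [2], [3], [4], [5], [6], [7], [8]
  1-simplices (27): (27 of them)
  2-simplices (18): [0,1,2], [0,1,6], [0,2,3], [0,3,8], [0,4,6], [0,4,8], [1,2,5], [1,5,8], [1,6,7], [1,7,8], [2,3,7], [2,4,5], [2,4,7], [3,5,6], [3,5,8], [3,6,7], [4,5,6], [4,7,8]

Hence C_0 ≅ Z^9, C_1 ≅ Z^27, C_2 ≅ Z^18.

∂_1: C_1 → C_0 maps an edge to its endpoints' difference, ∂[p,q] = q − p. For instance
  ∂[5,6] = [6] − [5].
The resulting 9×27 matrix has rank 8, and its Smith normal form has invariant factors (1,1,1,1,1,1,1,1).

Boundary ∂_2: C_2 → C_1 sends each 2-simplex [p,q,r] to [q,r] − [p,r] + [p,q]. For instance
  ∂[0,4,8] = [4,8] − [0,8] + [0,4],
  ∂[3,5,6] = [5,6] − [3,6] + [3,5].
The resulting 27×18 matrix has rank 17, and its Smith normal form has invariant factors (1,1,1,1,1,1,1,1,1,1,1,1,1,1,1,1,1).

Now H_k = ker ∂_k / im ∂_{k+1}, so:

  H_0: rank C_0 − rank ∂_1 = 9 − 8 = 1, and the invariant factors of ∂_1 are all 1, so H_0 = Z.
  H_1: rank ker ∂_1 − rank ∂_2 = (27 − 8) − 17 = 2, and the invariant factors of ∂_2 are all 1, so H_1 = Z^2.
  H_2: rank ker ∂_2 − rank ∂_3 = (18 − 17) − 0 = 1, and there is no ∂_3, so H_2 = Z.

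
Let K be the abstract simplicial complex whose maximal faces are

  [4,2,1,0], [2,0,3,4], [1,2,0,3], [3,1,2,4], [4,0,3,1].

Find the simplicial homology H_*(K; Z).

K has 5 vertices, 10 edges, 10 triangles, 5 3-simplices.
rank ∂_0 = 0, rank ∂_1 = 4 ⇒ b_0 = 5 − 0 − 4 = 1; all invariant factors of ∂_1 are 1 so no torsion. So H_0 = Z.
rank ∂_1 = 4, rank ∂_2 = 6 ⇒ b_1 = 10 − 4 − 6 = 0; all invariant factors of ∂_2 are 1 so no torsion. So H_1 = 0.
rank ∂_2 = 6, rank ∂_3 = 4 ⇒ b_2 = 10 − 6 − 4 = 0; all invariant factors of ∂_3 are 1 so no torsion. So H_2 = 0.
rank ∂_3 = 4, rank ∂_4 = 0 ⇒ b_3 = 5 − 4 − 0 = 1. So H_3 = Z.

H_0 ≅ Z,  H_1 = 0,  H_2 = 0,  H_3 ≅ Z.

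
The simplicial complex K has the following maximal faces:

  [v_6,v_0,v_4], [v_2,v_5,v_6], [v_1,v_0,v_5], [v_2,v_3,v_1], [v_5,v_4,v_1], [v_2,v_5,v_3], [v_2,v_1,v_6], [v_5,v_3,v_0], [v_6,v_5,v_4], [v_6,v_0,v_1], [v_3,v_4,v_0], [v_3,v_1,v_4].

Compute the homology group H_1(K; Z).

H_1 ≅ Z/2.

Order the vertices as v_0 < v_1 < v_2 < v_3 < v_4 < v_5 < v_6. Listing each simplex with vertices in this order, K has dimension 2 with simplices:

  0-simplices (7): [v_0], [v_1], [v_2], [v_3], [v_4], [v_5], [v_6]
  1-simplices (18): (18 of them)
  2-simplices (12): (12 of them)

so the chain groups are C_0 ≅ Z^7, C_1 ≅ Z^18, C_2 ≅ Z^12.

The boundary map ∂_1: C_1 → C_0 maps an edge to its endpoints' difference, ∂[p,q] = q − p. For instance
  ∂[v_1,v_4] = [v_4] − [v_1].
As a 7×18 matrix over Z this has rank 6, with invariant factors (1,1,1,1,1,1).

Boundary ∂_2: C_2 → C_1 maps a triangle to the signed sum of its edges. For instance
  ∂[v_0,v_1,v_6] = [v_1,v_6] − [v_0,v_6] + [v_0,v_1],
  ∂[v_0,v_3,v_4] = [v_3,v_4] − [v_0,v_4] + [v_0,v_3].
The 18×12 boundary matrix has rank 12 and Smith normal form diag(1,1,1,1,1,1,1,1,1,1,1,2).

From H_k ≅ ker(∂_k) / im(∂_{k+1}) we obtain:

  H_1: rank ker ∂_1 − rank ∂_2 = (18 − 6) − 12 = 0, and ∂_2 has invariant factor 2 > 1, so H_1 ≅ Z/2.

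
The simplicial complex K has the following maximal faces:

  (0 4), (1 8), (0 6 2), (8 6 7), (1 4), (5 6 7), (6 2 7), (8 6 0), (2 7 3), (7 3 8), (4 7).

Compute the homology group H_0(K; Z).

H_0 = Z.

Order the vertices as 0 < 1 < 2 < 3 < 4 < 5 < 6 < 7 < 8. Listing each simplex with vertices in this order, K has dimension 2 with simplices:

  0-simplices (9): [0], [1], [2], [3], [4], [5], [6], [7], [8]
  1-simplices (17): [0,2], [0,4], [0,6], [0,8], [1,4], [1,8], [2,3], [2,6], [2,7], [3,7], [3,8], [4,7], [5,6], [5,7], [6,7], [6,8], [7,8]
  2-simplices (7): [0,2,6], [0,6,8], [2,3,7], [2,6,7], [3,7,8], [5,6,7], [6,7,8]

so the chain groups are C_0 ≅ Z^9, C_1 ≅ Z^17, C_2 ≅ Z^7.

Boundary ∂_1: C_1 → C_0 is given by ∂[p,q] = [q] − [p]. For instance
  ∂[6,7] = [7] − [6].
As a 9×17 matrix over Z this has rank 8, with invariant factors (1,1,1,1,1,1,1,1).

∂_2: C_2 → C_1 maps a triangle to the signed sum of its edges. For instance
  ∂[2,3,7] = [3,7] − [2,7] + [2,3],
  ∂[2,6,7] = [6,7] − [2,7] + [2,6].
The resulting 17×7 matrix has rank 7, and its Smith normal form has invariant factors (1,1,1,1,1,1,1).

Now H_k = ker ∂_k / im ∂_{k+1}, so:

  H_0: rank C_0 − rank ∂_1 = 9 − 8 = 1, and the invariant factors of ∂_1 are all 1, so H_0 ≅ Z.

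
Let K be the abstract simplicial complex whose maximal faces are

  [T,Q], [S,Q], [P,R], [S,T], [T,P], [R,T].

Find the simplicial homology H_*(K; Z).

H_0 ≅ Z,  H_1 ≅ Z^2.

We work with the vertex ordering P < Q < R < S < T. The simplices of K, each written with vertices in increasing order, are:

  0-simplices (5): P, Q, R, S, T
  1-simplices (6): PR, PT, QS, QT, RT, ST

so the chain groups are C_0 ≅ Z^5, C_1 ≅ Z^6.

The boundary map ∂_1: C_1 → C_0 is given by ∂[p,q] = [q] − [p].
As a 5×6 matrix over Z this has rank 4, with invariant factors (1,1,1,1).

Reading off H_k = ker ∂_k / im ∂_{k+1}:

  H_0: rank C_0 − rank ∂_1 = 5 − 4 = 1, and the invariant factors of ∂_1 are all 1, so H_0 = Z.
  H_1: rank ker ∂_1 − rank ∂_2 = (6 − 4) − 0 = 2, and there is no ∂_2, so H_1 = Z^2.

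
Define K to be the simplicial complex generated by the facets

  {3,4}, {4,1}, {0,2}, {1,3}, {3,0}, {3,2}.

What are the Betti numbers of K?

We work with the vertex ordering 0 < 1 < 2 < 3 < 4. The simplices of K, each written with vertices in increasing order, are:

  0-simplices (5): [0], [1], [2], [3], [4]
  1-simplices (6): [0,2], [0,3], [1,3], [1,4], [2,3], [3,4]

so the chain groups are C_0 ≅ Z^5, C_1 ≅ Z^6.

Boundary ∂_1: C_1 → C_0 sends each edge [p,q] (with p < q) to q − p. For instance
  ∂[1,3] = [3] − [1].
The 5×6 boundary matrix has rank 4 and Smith normal form diag(1,1,1,1).

Computing H_k = (kernel of ∂_k) / (image of ∂_{k+1}):

  H_0: rank C_0 − rank ∂_1 = 5 − 4 = 1, and the invariant factors of ∂_1 are all 1, so H_0 ≅ Z.
  H_1: rank ker ∂_1 − rank ∂_2 = (6 − 4) − 0 = 2, and there is no ∂_2, so H_1 ≅ Z^2.

Hence the Betti numbers are b_0 = 1, b_1 = 2.

b_0 = 1, b_1 = 2.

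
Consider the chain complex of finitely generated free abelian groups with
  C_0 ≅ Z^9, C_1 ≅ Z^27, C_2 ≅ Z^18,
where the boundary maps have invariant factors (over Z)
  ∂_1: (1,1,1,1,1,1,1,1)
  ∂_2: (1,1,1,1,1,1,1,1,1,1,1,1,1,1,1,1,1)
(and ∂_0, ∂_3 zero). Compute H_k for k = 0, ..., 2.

H_0 = Z,  H_1 = Z^2,  H_2 = Z.

H_0: b_0 = 9 − 0 − 8 = 1; torsion from ∂_1 factors > 1: none. So H_0 = Z.
H_1: b_1 = 27 − 8 − 17 = 2; torsion from ∂_2 factors > 1: none. So H_1 = Z^2.
H_2: b_2 = 18 − 17 − 0 = 1; torsion from ∂_3 factors > 1: none. So H_2 = Z.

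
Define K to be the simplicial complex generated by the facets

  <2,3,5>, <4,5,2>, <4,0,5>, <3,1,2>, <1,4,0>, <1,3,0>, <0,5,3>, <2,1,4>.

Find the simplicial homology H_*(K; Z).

Take the total order 0 < 1 < 2 < 3 < 4 < 5 on the vertex set. Then K (dimension 2) consists of the simplices:

  0-simplices (6): [0], [1], [2], [3], [4], [5]
  1-simplices (12): [0,1], [0,3], [0,4], [0,5], [1,2], [1,3], [1,4], [2,3], [2,4], [2,5], [3,5], [4,5]
  2-simplices (8): [0,1,3], [0,1,4], [0,3,5], [0,4,5], [1,2,3], [1,2,4], [2,3,5], [2,4,5]

so the chain groups are C_0 ≅ Z^6, C_1 ≅ Z^12, C_2 ≅ Z^8.

∂_1: C_1 → C_0 is given by ∂[p,q] = [q] − [p]. For instance
  ∂[4,5] = [5] − [4].
The 6×12 boundary matrix has rank 5 and Smith normal form diag(1,1,1,1,1).

The boundary map ∂_2: C_2 → C_1 maps a triangle to the signed sum of its edges. For instance
  ∂[0,1,3] = [1,3] − [0,3] + [0,1],
  ∂[0,1,4] = [1,4] − [0,4] + [0,1].
As a 12×8 matrix over Z this has rank 7, with invariant factors (1,1,1,1,1,1,1).

Reading off H_k = ker ∂_k / im ∂_{k+1}:

  H_0: rank C_0 − rank ∂_1 = 6 − 5 = 1, and the invariant factors of ∂_1 are all 1, so H_0 = Z.
  H_1: rank ker ∂_1 − rank ∂_2 = (12 − 5) − 7 = 0, and the invariant factors of ∂_2 are all 1, so H_1 = 0.
  H_2: rank ker ∂_2 − rank ∂_3 = (8 − 7) − 0 = 1, and there is no ∂_3, so H_2 = Z.

As a check, the Euler characteristic is 6 − 12 + 8 = 2, which agrees with 1 − 0 + 1 = 2.
(K is a triangulation of the 2-sphere S^2.)

H_0 = Z,  H_1 = 0,  H_2 = Z.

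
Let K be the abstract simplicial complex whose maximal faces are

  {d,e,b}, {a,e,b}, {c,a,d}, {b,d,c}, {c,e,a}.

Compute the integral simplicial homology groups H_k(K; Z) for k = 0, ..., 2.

H_0 = Z,  H_1 = Z,  H_2 = 0.

We work with the vertex ordering a < b < c < d < e. The simplices of K, each written with vertices in increasing order, are:

  0-simplices (5): a, b, c, d, e
  1-simplices (10): ab, ac, ad, ae, bc, bd, be, cd, ce, de
  2-simplices (5): abe, acd, ace, bcd, bde

giving chain groups C_0 ≅ Z^5, C_1 ≅ Z^10, C_2 ≅ Z^5.

The boundary map ∂_1: C_1 → C_0 maps an edge to its endpoints' difference, ∂[p,q] = q − p. For instance
  ∂ac = c − a.
As a 5×10 matrix over Z this has rank 4, with invariant factors (1,1,1,1).

∂_2: C_2 → C_1 sends each 2-simplex [p,q,r] to [q,r] − [p,r] + [p,q]. For instance
  ∂abe = be − ae + ab,
  ∂acd = cd − ad + ac.
As a 10×5 matrix over Z this has rank 5, with invariant factors (1,1,1,1,1).

Now H_k = ker ∂_k / im ∂_{k+1}, so:

  H_0: rank C_0 − rank ∂_1 = 5 − 4 = 1, and the invariant factors of ∂_1 are all 1, so H_0 = Z.
  H_1: rank ker ∂_1 − rank ∂_2 = (10 − 4) − 5 = 1, and the invariant factors of ∂_2 are all 1, so H_1 = Z.
  H_2: rank ker ∂_2 − rank ∂_3 = (5 − 5) − 0 = 0, and there is no ∂_3, so H_2 = 0.

As a check, the Euler characteristic is 5 − 10 + 5 = 0, which agrees with 1 − 1 + 0 = 0.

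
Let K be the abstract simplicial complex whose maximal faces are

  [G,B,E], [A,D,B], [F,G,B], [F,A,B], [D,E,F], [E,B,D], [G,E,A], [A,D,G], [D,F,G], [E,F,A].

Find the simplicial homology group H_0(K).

Order the vertices as A < B < D < E < F < G. Listing each simplex with vertices in this order, K has dimension 2 with simplices:

  0-simplices (6): A, B, D, E, F, G
  1-simplices (15): AB, AD, AE, AF, AG, BD, BE, BF, BG, DE, DF, DG, EF, EG, FG
  2-simplices (10): ABD, ABF, ADG, AEF, AEG, BDE, BEG, BFG, DEF, DFG

giving chain groups C_0 ≅ Z^6, C_1 ≅ Z^15, C_2 ≅ Z^10.

Boundary ∂_1: C_1 → C_0 maps an edge to its endpoints' difference, ∂[p,q] = q − p.
As a 6×15 matrix over Z this has rank 5, with invariant factors (1,1,1,1,1).

Boundary ∂_2: C_2 → C_1 acts by ∂[p,q,r] = [q,r] − [p,r] + [p,q]. For instance
  ∂DFG = FG − DG + DF,
  ∂AEF = EF − AF + AE.
The 15×10 boundary matrix has rank 10 and Smith normal form diag(1,1,1,1,1,1,1,1,1,2).

Now H_k = ker ∂_k / im ∂_{k+1}, so:

  H_0: rank C_0 − rank ∂_1 = 6 − 5 = 1, and the invariant factors of ∂_1 are all 1, so H_0 = Z.

(K is a triangulation of the real projective plane RP^2.)

H_0 ≅ Z.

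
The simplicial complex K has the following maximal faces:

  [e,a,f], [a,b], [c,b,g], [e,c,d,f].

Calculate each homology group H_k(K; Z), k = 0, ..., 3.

Fix the vertex order a < b < c < d < e < f < g and write every simplex with vertices in increasing order. Then dim K = 3 and the simplices of K are:

  0-simplices (7): a, b, c, d, e, f, g
  1-simplices (12): ab, ae, af, bc, bg, cd, ce, cf, cg, de, df, ef
  2-simplices (6): aef, bcg, cde, cdf, cef, def
  3-simplices (1): cdef

giving chain groups C_0 ≅ Z^7, C_1 ≅ Z^12, C_2 ≅ Z^6, C_3 ≅ Z^1.

∂_1: C_1 → C_0 maps an edge to its endpoints' difference, ∂[p,q] = q − p. For instance
  ∂cg = g − c.
This gives a 7×12 integer matrix of rank 6; reducing to Smith normal form yields diagonal entries (1,1,1,1,1,1).

Boundary ∂_2: C_2 → C_1 maps a triangle to the signed sum of its edges. For instance
  ∂cdf = df − cf + cd,
  ∂aef = ef − af + ae.
This gives a 12×6 integer matrix of rank 5; reducing to Smith normal form yields diagonal entries (1,1,1,1,1).

Boundary ∂_3: C_3 → C_2 sends each 3-simplex σ to the alternating sum Σ_i (−1)^i (σ with its i-th vertex removed). For instance
  ∂cdef = def − cef + cdf − cde.
The 6×1 boundary matrix has rank 1 and Smith normal form diag(1).

From H_k ≅ ker(∂_k) / im(∂_{k+1}) we obtain:

  H_0: rank C_0 − rank ∂_1 = 7 − 6 = 1, and the invariant factors of ∂_1 are all 1, so H_0 = Z.
  H_1: rank ker ∂_1 − rank ∂_2 = (12 − 6) − 5 = 1, and the invariant factors of ∂_2 are all 1, so H_1 = Z.
  H_2: rank ker ∂_2 − rank ∂_3 = (6 − 5) − 1 = 0, and the invariant factors of ∂_3 are all 1, so H_2 = 0.
  H_3: rank ker ∂_3 − rank ∂_4 = (1 − 1) − 0 = 0, and there is no ∂_4, so H_3 = 0.

As a check, the Euler characteristic is 7 − 12 + 6 − 1 = 0, which agrees with 1 − 1 + 0 − 0 = 0.

H_0 = Z,  H_1 = Z,  H_2 = 0,  H_3 = 0.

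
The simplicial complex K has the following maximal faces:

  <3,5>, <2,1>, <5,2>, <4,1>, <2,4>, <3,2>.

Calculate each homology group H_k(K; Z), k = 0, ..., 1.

H_0 = Z,  H_1 = Z^2.

Fix the vertex order 1 < 2 < 3 < 4 < 5 and write every simplex with vertices in increasing order. Then dim K = 1 and the simplices of K are:

  0-simplices (5): [1], [2], [3], [4], [5]
  1-simplices (6): [1,2], [1,4], [2,3], [2,4], [2,5], [3,5]

so the chain groups are C_0 ≅ Z^5, C_1 ≅ Z^6.

The boundary map ∂_1: C_1 → C_0 sends each edge [p,q] (with p < q) to q − p.
As a 5×6 matrix over Z this has rank 4, with invariant factors (1,1,1,1).

Now H_k = ker ∂_k / im ∂_{k+1}, so:

  H_0: rank C_0 − rank ∂_1 = 5 − 4 = 1, and the invariant factors of ∂_1 are all 1, so H_0 ≅ Z.
  H_1: rank ker ∂_1 − rank ∂_2 = (6 − 4) − 0 = 2, and there is no ∂_2, so H_1 ≅ Z^2.

(K is a triangulation of a wedge of 2 circles.)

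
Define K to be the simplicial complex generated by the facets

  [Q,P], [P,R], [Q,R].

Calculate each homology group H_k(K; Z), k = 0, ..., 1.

H_0 ≅ Z,  H_1 ≅ Z.

We work with the vertex ordering P < Q < R. The simplices of K, each written with vertices in increasing order, are:

  0-simplices (3): P, Q, R
  1-simplices (3): PQ, PR, QR

Hence C_0 ≅ Z^3, C_1 ≅ Z^3.

Boundary ∂_1: C_1 → C_0 is given by ∂[p,q] = [q] − [p].
This gives a 3×3 integer matrix of rank 2; reducing to Smith normal form yields diagonal entries (1,1).

Computing H_k = (kernel of ∂_k) / (image of ∂_{k+1}):

  H_0: rank C_0 − rank ∂_1 = 3 − 2 = 1, and the invariant factors of ∂_1 are all 1, so H_0 = Z.
  H_1: rank ker ∂_1 − rank ∂_2 = (3 − 2) − 0 = 1, and there is no ∂_2, so H_1 = Z.

As a check, the Euler characteristic is 3 − 3 = 0, which agrees with 1 − 1 = 0.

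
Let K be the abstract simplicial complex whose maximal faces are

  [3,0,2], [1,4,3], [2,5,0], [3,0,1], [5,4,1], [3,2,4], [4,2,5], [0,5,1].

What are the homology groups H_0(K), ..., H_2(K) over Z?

We work with the vertex ordering 0 < 1 < 2 < 3 < 4 < 5. The simplices of K, each written with vertices in increasing order, are:

  0-simplices (6): [0], [1], [2], [3], [4], [5]
  1-simplices (12): [0,1], [0,2], [0,3], [0,5], [1,3], [1,4], [1,5], [2,3], [2,4], [2,5], [3,4], [4,5]
  2-simplices (8): [0,1,3], [0,1,5], [0,2,3], [0,2,5], [1,3,4], [1,4,5], [2,3,4], [2,4,5]

giving chain groups C_0 ≅ Z^6, C_1 ≅ Z^12, C_2 ≅ Z^8.

∂_1: C_1 → C_0 maps an edge to its endpoints' difference, ∂[p,q] = q − p. For instance
  ∂[0,3] = [3] − [0].
The resulting 6×12 matrix has rank 5, and its Smith normal form has invariant factors (1,1,1,1,1).

∂_2: C_2 → C_1 maps a triangle to the signed sum of its edges. For instance
  ∂[1,4,5] = [4,5] − [1,5] + [1,4],
  ∂[0,1,5] = [1,5] − [0,5] + [0,1].
This gives a 12×8 integer matrix of rank 7; reducing to Smith normal form yields diagonal entries (1,1,1,1,1,1,1).

From H_k ≅ ker(∂_k) / im(∂_{k+1}) we obtain:

  H_0: rank C_0 − rank ∂_1 = 6 − 5 = 1, and the invariant factors of ∂_1 are all 1, so H_0 ≅ Z.
  H_1: rank ker ∂_1 − rank ∂_2 = (12 − 5) − 7 = 0, and the invariant factors of ∂_2 are all 1, so H_1 ≅ 0.
  H_2: rank ker ∂_2 − rank ∂_3 = (8 − 7) − 0 = 1, and there is no ∂_3, so H_2 ≅ Z.

H_0 ≅ Z,  H_1 = 0,  H_2 ≅ Z.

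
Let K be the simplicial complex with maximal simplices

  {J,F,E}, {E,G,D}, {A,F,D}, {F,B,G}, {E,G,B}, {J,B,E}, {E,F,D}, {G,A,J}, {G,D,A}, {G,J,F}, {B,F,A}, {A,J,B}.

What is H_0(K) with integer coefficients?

H_0 ≅ Z.

Fix the vertex order A < B < D < E < F < G < J and write every simplex with vertices in increasing order. Then dim K = 2 and the simplices of K are:

  0-simplices (7): A, B, D, E, F, G, J
  1-simplices (18): AB, AD, AF, AG, AJ, BE, BF, BG, BJ, DE, DF, DG, EF, EG, EJ, FG, FJ, GJ
  2-simplices (12): ABF, ABJ, ADF, ADG, AGJ, BEG, BEJ, BFG, DEF, DEG, EFJ, FGJ

giving chain groups C_0 ≅ Z^7, C_1 ≅ Z^18, C_2 ≅ Z^12.

The boundary map ∂_1: C_1 → C_0 sends each edge [p,q] (with p < q) to q − p. For instance
  ∂BG = G − B.
This gives a 7×18 integer matrix of rank 6; reducing to Smith normal form yields diagonal entries (1,1,1,1,1,1).

∂_2: C_2 → C_1 acts by ∂[p,q,r] = [q,r] − [p,r] + [p,q]. For instance
  ∂ABF = BF − AF + AB,
  ∂ABJ = BJ − AJ + AB.
The 18×12 boundary matrix has rank 12 and Smith normal form diag(1,1,1,1,1,1,1,1,1,1,1,2).

Computing H_k = (kernel of ∂_k) / (image of ∂_{k+1}):

  H_0: rank C_0 − rank ∂_1 = 7 − 6 = 1, and the invariant factors of ∂_1 are all 1, so H_0 ≅ Z.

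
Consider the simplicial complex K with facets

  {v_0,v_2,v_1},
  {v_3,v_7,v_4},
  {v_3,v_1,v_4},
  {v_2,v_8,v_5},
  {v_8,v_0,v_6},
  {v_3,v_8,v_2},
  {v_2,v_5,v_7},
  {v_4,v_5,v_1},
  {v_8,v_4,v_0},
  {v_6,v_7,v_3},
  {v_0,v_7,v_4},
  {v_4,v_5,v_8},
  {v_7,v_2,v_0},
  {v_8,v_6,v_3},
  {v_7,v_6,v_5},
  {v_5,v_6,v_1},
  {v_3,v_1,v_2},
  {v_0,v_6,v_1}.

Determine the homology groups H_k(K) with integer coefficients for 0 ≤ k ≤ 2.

We work with the vertex ordering v_0 < v_1 < v_2 < v_3 < v_4 < v_5 < v_6 < v_7 < v_8. The simplices of K, each written with vertices in increasing order, are:

  0-simplices (9): [v_0], [v_1], [v_2], [v_3], [v_4], [v_5], [v_6], [v_7], [v_8]
  1-simplices (27): (27 of them)
  2-simplices (18): (18 of them)

giving chain groups C_0 ≅ Z^9, C_1 ≅ Z^27, C_2 ≅ Z^18.

Boundary ∂_1: C_1 → C_0 sends each edge [p,q] (with p < q) to q − p.
The resulting 9×27 matrix has rank 8, and its Smith normal form has invariant factors (1,1,1,1,1,1,1,1).

The boundary map ∂_2: C_2 → C_1 acts by ∂[p,q,r] = [q,r] − [p,r] + [p,q]. For instance
  ∂[v_0,v_2,v_7] = [v_2,v_7] − [v_0,v_7] + [v_0,v_2],
  ∂[v_0,v_1,v_6] = [v_1,v_6] − [v_0,v_6] + [v_0,v_1].
The resulting 27×18 matrix has rank 17, and its Smith normal form has invariant factors (1,1,1,1,1,1,1,1,1,1,1,1,1,1,1,1,1).

Now H_k = ker ∂_k / im ∂_{k+1}, so:

  H_0: rank C_0 − rank ∂_1 = 9 − 8 = 1, and the invariant factors of ∂_1 are all 1, so H_0 ≅ Z.
  H_1: rank ker ∂_1 − rank ∂_2 = (27 − 8) − 17 = 2, and the invariant factors of ∂_2 are all 1, so H_1 ≅ Z^2.
  H_2: rank ker ∂_2 − rank ∂_3 = (18 − 17) − 0 = 1, and there is no ∂_3, so H_2 ≅ Z.

As a check, the Euler characteristic is 9 − 27 + 18 = 0, which agrees with 1 − 2 + 1 = 0.

H_0 = Z,  H_1 = Z^2,  H_2 = Z.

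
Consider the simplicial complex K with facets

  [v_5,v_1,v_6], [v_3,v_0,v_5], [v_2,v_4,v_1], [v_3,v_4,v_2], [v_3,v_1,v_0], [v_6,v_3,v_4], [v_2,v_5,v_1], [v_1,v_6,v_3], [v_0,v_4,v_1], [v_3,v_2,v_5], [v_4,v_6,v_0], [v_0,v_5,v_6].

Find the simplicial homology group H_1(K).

Order the vertices as v_0 < v_1 < v_2 < v_3 < v_4 < v_5 < v_6. Listing each simplex with vertices in this order, K has dimension 2 with simplices:

  0-simplices (7): [v_0], [v_1], [v_2], [v_3], [v_4], [v_5], [v_6]
  1-simplices (18): (18 of them)
  2-simplices (12): (12 of them)

so the chain groups are C_0 ≅ Z^7, C_1 ≅ Z^18, C_2 ≅ Z^12.

The boundary map ∂_1: C_1 → C_0 is given by ∂[p,q] = [q] − [p].
The resulting 7×18 matrix has rank 6, and its Smith normal form has invariant factors (1,1,1,1,1,1).

Boundary ∂_2: C_2 → C_1 sends each 2-simplex [p,q,r] to [q,r] − [p,r] + [p,q]. For instance
  ∂[v_1,v_2,v_5] = [v_2,v_5] − [v_1,v_5] + [v_1,v_2],
  ∂[v_1,v_3,v_6] = [v_3,v_6] − [v_1,v_6] + [v_1,v_3].
The resulting 18×12 matrix has rank 12, and its Smith normal form has invariant factors (1,1,1,1,1,1,1,1,1,1,1,2).

From H_k ≅ ker(∂_k) / im(∂_{k+1}) we obtain:

  H_1: rank ker ∂_1 − rank ∂_2 = (18 − 6) − 12 = 0, and ∂_2 has invariant factor 2 > 1, so H_1 = Z/2.

H_1 ≅ Z/2.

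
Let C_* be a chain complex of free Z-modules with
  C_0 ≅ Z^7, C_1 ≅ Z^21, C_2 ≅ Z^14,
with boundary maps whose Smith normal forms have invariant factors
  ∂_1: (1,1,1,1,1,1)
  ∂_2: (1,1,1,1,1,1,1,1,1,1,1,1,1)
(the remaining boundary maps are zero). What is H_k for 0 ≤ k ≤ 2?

H_0: b_0 = 7 − 0 − 6 = 1; torsion from ∂_1 factors > 1: none. So H_0 ≅ Z.
H_1: b_1 = 21 − 6 − 13 = 2; torsion from ∂_2 factors > 1: none. So H_1 ≅ Z^2.
H_2: b_2 = 14 − 13 − 0 = 1; torsion from ∂_3 factors > 1: none. So H_2 ≅ Z.

H_0 ≅ Z,  H_1 ≅ Z^2,  H_2 ≅ Z.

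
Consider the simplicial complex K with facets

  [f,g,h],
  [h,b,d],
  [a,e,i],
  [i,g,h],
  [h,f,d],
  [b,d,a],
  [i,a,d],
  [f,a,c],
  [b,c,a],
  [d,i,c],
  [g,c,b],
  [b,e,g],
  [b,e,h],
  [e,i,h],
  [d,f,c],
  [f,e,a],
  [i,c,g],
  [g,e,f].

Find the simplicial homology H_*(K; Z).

H_0 = Z,  H_1 = Z ⊕ Z/2Z,  H_2 = 0.

Fix the vertex order a < b < c < d < e < f < g < h < i and write every simplex with vertices in increasing order. Then dim K = 2 and the simplices of K are:

  0-simplices (9): a, b, c, d, e, f, g, h, i
  1-simplices (27): ab, ac, ad, ae, af, ai, bc, bd, be, bg, bh, cd, cf, cg, ci, df, dh, di, ef, eg, eh, ei, fg, fh, gh, gi, hi
  2-simplices (18): abc, abd, acf, adi, aef, aei, bcg, bdh, beg, beh, cdf, cdi, cgi, dfh, efg, ehi, fgh, ghi

Hence C_0 ≅ Z^9, C_1 ≅ Z^27, C_2 ≅ Z^18.

Boundary ∂_1: C_1 → C_0 maps an edge to its endpoints' difference, ∂[p,q] = q − p. For instance
  ∂ci = i − c.
The 9×27 boundary matrix has rank 8 and Smith normal form diag(1,1,1,1,1,1,1,1).

Boundary ∂_2: C_2 → C_1 maps a triangle to the signed sum of its edges. For instance
  ∂cgi = gi − ci + cg,
  ∂bcg = cg − bg + bc.
As a 27×18 matrix over Z this has rank 18, with invariant factors (1,1,1,1,1,1,1,1,1,1,1,1,1,1,1,1,1,2).

Reading off H_k = ker ∂_k / im ∂_{k+1}:

  H_0: rank C_0 − rank ∂_1 = 9 − 8 = 1, and the invariant factors of ∂_1 are all 1, so H_0 ≅ Z.
  H_1: rank ker ∂_1 − rank ∂_2 = (27 − 8) − 18 = 1, and ∂_2 has invariant factor 2 > 1, so H_1 ≅ Z ⊕ Z/2Z.
  H_2: rank ker ∂_2 − rank ∂_3 = (18 − 18) − 0 = 0, and there is no ∂_3, so H_2 ≅ 0.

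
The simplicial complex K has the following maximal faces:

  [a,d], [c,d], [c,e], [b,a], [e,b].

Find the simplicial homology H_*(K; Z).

H_0 ≅ Z,  H_1 ≅ Z.

Take the total order a < b < c < d < e on the vertex set. Then K (dimension 1) consists of the simplices:

  0-simplices (5): a, b, c, d, e
  1-simplices (5): ab, ad, be, cd, ce

giving chain groups C_0 ≅ Z^5, C_1 ≅ Z^5.

The boundary map ∂_1: C_1 → C_0 sends each edge [p,q] (with p < q) to q − p.
The resulting 5×5 matrix has rank 4, and its Smith normal form has invariant factors (1,1,1,1).

From H_k ≅ ker(∂_k) / im(∂_{k+1}) we obtain:

  H_0: rank C_0 − rank ∂_1 = 5 − 4 = 1, and the invariant factors of ∂_1 are all 1, so H_0 ≅ Z.
  H_1: rank ker ∂_1 − rank ∂_2 = (5 − 4) − 0 = 1, and there is no ∂_2, so H_1 ≅ Z.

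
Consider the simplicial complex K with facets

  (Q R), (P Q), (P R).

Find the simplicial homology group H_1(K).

Fix the vertex order P < Q < R and write every simplex with vertices in increasing order. Then dim K = 1 and the simplices of K are:

  0-simplices (3): P, Q, R
  1-simplices (3): PQ, PR, QR

giving chain groups C_0 ≅ Z^3, C_1 ≅ Z^3.

The boundary map ∂_1: C_1 → C_0 sends each edge [p,q] (with p < q) to q − p.
This gives a 3×3 integer matrix of rank 2; reducing to Smith normal form yields diagonal entries (1,1).

From H_k ≅ ker(∂_k) / im(∂_{k+1}) we obtain:

  H_1: rank ker ∂_1 − rank ∂_2 = (3 − 2) − 0 = 1, and there is no ∂_2, so H_1 = Z.

(K is a triangulation of the circle S^1.)

H_1 = Z.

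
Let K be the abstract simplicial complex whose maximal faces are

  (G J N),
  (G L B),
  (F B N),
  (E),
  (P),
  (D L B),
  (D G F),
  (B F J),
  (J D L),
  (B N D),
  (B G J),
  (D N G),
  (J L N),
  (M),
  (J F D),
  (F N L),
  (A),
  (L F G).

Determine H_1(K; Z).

Order the vertices as A < B < D < E < F < G < J < L < M < N < P. Listing each simplex with vertices in this order, K has dimension 2 with simplices:

  0-simplices (11): A, B, D, E, F, G, J, L, M, N, P
  1-simplices (21): BD, BF, BG, BJ, BL, BN, DF, DG, DJ, DL, DN, FG, FJ, FL, FN, GJ, GL, GN, JL, JN, LN
  2-simplices (14): BDL, BDN, BFJ, BFN, BGJ, BGL, DFG, DFJ, DGN, DJL, FGL, FLN, GJN, JLN

giving chain groups C_0 ≅ Z^11, C_1 ≅ Z^21, C_2 ≅ Z^14.

The boundary map ∂_1: C_1 → C_0 sends each edge [p,q] (with p < q) to q − p. For instance
  ∂JL = L − J.
This gives a 11×21 integer matrix of rank 6; reducing to Smith normal form yields diagonal entries (1,1,1,1,1,1).

The boundary map ∂_2: C_2 → C_1 maps a triangle to the signed sum of its edges. For instance
  ∂FGL = GL − FL + FG,
  ∂GJN = JN − GN + GJ.
This gives a 21×14 integer matrix of rank 13; reducing to Smith normal form yields diagonal entries (1,1,1,1,1,1,1,1,1,1,1,1,1).

Now H_k = ker ∂_k / im ∂_{k+1}, so:

  H_1: rank ker ∂_1 − rank ∂_2 = (21 − 6) − 13 = 2, and the invariant factors of ∂_2 are all 1, so H_1 ≅ Z^2.

(K is a triangulation of the disjoint union of the torus T^2 and a set of 4 points.)

H_1 = Z^2.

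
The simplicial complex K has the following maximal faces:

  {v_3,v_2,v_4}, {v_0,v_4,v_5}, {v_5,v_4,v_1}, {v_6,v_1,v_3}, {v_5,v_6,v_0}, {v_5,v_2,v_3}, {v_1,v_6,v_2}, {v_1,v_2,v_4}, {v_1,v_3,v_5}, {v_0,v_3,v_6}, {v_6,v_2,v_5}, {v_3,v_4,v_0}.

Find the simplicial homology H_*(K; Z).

Fix the vertex order v_0 < v_1 < v_2 < v_3 < v_4 < v_5 < v_6 and write every simplex with vertices in increasing order. Then dim K = 2 and the simplices of K are:

  0-simplices (7): [v_0], [v_1], [v_2], [v_3], [v_4], [v_5], [v_6]
  1-simplices (18): (18 of them)
  2-simplices (12): (12 of them)

so the chain groups are C_0 ≅ Z^7, C_1 ≅ Z^18, C_2 ≅ Z^12.

∂_1: C_1 → C_0 sends each edge [p,q] (with p < q) to q − p. For instance
  ∂[v_0,v_4] = [v_4] − [v_0].
This gives a 7×18 integer matrix of rank 6; reducing to Smith normal form yields diagonal entries (1,1,1,1,1,1).

∂_2: C_2 → C_1 sends each 2-simplex [p,q,r] to [q,r] − [p,r] + [p,q]. For instance
  ∂[v_0,v_3,v_6] = [v_3,v_6] − [v_0,v_6] + [v_0,v_3],
  ∂[v_1,v_2,v_4] = [v_2,v_4] − [v_1,v_4] + [v_1,v_2].
As a 18×12 matrix over Z this has rank 12, with invariant factors (1,1,1,1,1,1,1,1,1,1,1,2).

From H_k ≅ ker(∂_k) / im(∂_{k+1}) we obtain:

  H_0: rank C_0 − rank ∂_1 = 7 − 6 = 1, and the invariant factors of ∂_1 are all 1, so H_0 ≅ Z.
  H_1: rank ker ∂_1 − rank ∂_2 = (18 − 6) − 12 = 0, and ∂_2 has invariant factor 2 > 1, so H_1 ≅ Z/2.
  H_2: rank ker ∂_2 − rank ∂_3 = (12 − 12) − 0 = 0, and there is no ∂_3, so H_2 ≅ 0.

As a check, the Euler characteristic is 7 − 18 + 12 = 1, which agrees with 1 − 0 + 0 = 1.
(K is a triangulation of the real projective plane RP^2.)

H_0 ≅ Z,  H_1 ≅ Z/2,  H_2 = 0.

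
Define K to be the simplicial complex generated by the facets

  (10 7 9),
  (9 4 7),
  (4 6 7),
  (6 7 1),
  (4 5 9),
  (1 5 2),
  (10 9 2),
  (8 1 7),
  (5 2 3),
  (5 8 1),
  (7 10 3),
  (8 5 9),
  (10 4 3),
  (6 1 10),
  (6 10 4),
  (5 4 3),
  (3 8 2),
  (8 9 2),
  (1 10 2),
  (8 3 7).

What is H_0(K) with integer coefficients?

K has 10 vertices, 30 edges, 20 triangles.
rank ∂_0 = 0, rank ∂_1 = 9 ⇒ b_0 = 10 − 0 − 9 = 1; all invariant factors of ∂_1 are 1 so no torsion. So H_0 = Z.

H_0 = Z.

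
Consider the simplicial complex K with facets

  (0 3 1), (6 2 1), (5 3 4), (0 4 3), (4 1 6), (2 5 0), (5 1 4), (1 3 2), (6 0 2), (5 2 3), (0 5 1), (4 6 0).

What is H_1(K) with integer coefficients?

H_1 ≅ Z/2.

Take the total order 0 < 1 < 2 < 3 < 4 < 5 < 6 on the vertex set. Then K (dimension 2) consists of the simplices:

  0-simplices (7): [0], [1], [2], [3], [4], [5], [6]
  1-simplices (18): [0,1], [0,2], [0,3], [0,4], [0,5], [0,6], [1,2], [1,3], [1,4], [1,5], [1,6], [2,3], [2,5], [2,6], [3,4], [3,5], [4,5], [4,6]
  2-simplices (12): [0,1,3], [0,1,5], [0,2,5], [0,2,6], [0,3,4], [0,4,6], [1,2,3], [1,2,6], [1,4,5], [1,4,6], [2,3,5], [3,4,5]

so the chain groups are C_0 ≅ Z^7, C_1 ≅ Z^18, C_2 ≅ Z^12.

Boundary ∂_1: C_1 → C_0 maps an edge to its endpoints' difference, ∂[p,q] = q − p.
The resulting 7×18 matrix has rank 6, and its Smith normal form has invariant factors (1,1,1,1,1,1).

Boundary ∂_2: C_2 → C_1 maps a triangle to the signed sum of its edges. For instance
  ∂[0,2,6] = [2,6] − [0,6] + [0,2],
  ∂[0,1,3] = [1,3] − [0,3] + [0,1].
The 18×12 boundary matrix has rank 12 and Smith normal form diag(1,1,1,1,1,1,1,1,1,1,1,2).

From H_k ≅ ker(∂_k) / im(∂_{k+1}) we obtain:

  H_1: rank ker ∂_1 − rank ∂_2 = (18 − 6) − 12 = 0, and ∂_2 has invariant factor 2 > 1, so H_1 ≅ Z/2.

(K is a triangulation of the real projective plane RP^2.)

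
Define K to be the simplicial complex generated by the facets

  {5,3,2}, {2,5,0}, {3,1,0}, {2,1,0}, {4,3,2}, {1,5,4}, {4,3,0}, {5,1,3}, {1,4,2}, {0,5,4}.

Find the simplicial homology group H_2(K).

H_2 ≅ 0.

Fix the vertex order 0 < 1 < 2 < 3 < 4 < 5 and write every simplex with vertices in increasing order. Then dim K = 2 and the simplices of K are:

  0-simplices (6): [0], [1], [2], [3], [4], [5]
  1-simplices (15): [0,1], [0,2], [0,3], [0,4], [0,5], [1,2], [1,3], [1,4], [1,5], [2,3], [2,4], [2,5], [3,4], [3,5], [4,5]
  2-simplices (10): [0,1,2], [0,1,3], [0,2,5], [0,3,4], [0,4,5], [1,2,4], [1,3,5], [1,4,5], [2,3,4], [2,3,5]

Hence C_0 ≅ Z^6, C_1 ≅ Z^15, C_2 ≅ Z^10.

∂_1: C_1 → C_0 maps an edge to its endpoints' difference, ∂[p,q] = q − p. For instance
  ∂[2,4] = [4] − [2].
As a 6×15 matrix over Z this has rank 5, with invariant factors (1,1,1,1,1).

The boundary map ∂_2: C_2 → C_1 acts by ∂[p,q,r] = [q,r] − [p,r] + [p,q]. For instance
  ∂[1,2,4] = [2,4] − [1,4] + [1,2],
  ∂[0,4,5] = [4,5] − [0,5] + [0,4].
The resulting 15×10 matrix has rank 10, and its Smith normal form has invariant factors (1,1,1,1,1,1,1,1,1,2).

Now H_k = ker ∂_k / im ∂_{k+1}, so:

  H_2: rank ker ∂_2 − rank ∂_3 = (10 − 10) − 0 = 0, and there is no ∂_3, so H_2 ≅ 0.

(K is a triangulation of the real projective plane RP^2.)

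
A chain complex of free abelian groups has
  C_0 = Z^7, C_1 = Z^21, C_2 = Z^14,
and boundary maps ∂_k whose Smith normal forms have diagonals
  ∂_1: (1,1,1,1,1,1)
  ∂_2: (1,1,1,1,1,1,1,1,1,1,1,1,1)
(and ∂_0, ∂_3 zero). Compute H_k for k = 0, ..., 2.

H_0: b_0 = 7 − 0 − 6 = 1; torsion from ∂_1 factors > 1: none. So H_0 ≅ Z.
H_1: b_1 = 21 − 6 − 13 = 2; torsion from ∂_2 factors > 1: none. So H_1 ≅ Z^2.
H_2: b_2 = 14 − 13 − 0 = 1; torsion from ∂_3 factors > 1: none. So H_2 ≅ Z.

H_0 ≅ Z,  H_1 ≅ Z^2,  H_2 ≅ Z.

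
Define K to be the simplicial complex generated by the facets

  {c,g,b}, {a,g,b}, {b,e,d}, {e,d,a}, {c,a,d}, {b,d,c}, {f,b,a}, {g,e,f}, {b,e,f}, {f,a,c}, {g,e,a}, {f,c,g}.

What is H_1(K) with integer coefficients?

Order the vertices as a < b < c < d < e < f < g. Listing each simplex with vertices in this order, K has dimension 2 with simplices:

  0-simplices (7): a, b, c, d, e, f, g
  1-simplices (18): ab, ac, ad, ae, af, ag, bc, bd, be, bf, bg, cd, cf, cg, de, ef, eg, fg
  2-simplices (12): abf, abg, acd, acf, ade, aeg, bcd, bcg, bde, bef, cfg, efg

so the chain groups are C_0 ≅ Z^7, C_1 ≅ Z^18, C_2 ≅ Z^12.

∂_1: C_1 → C_0 sends each edge [p,q] (with p < q) to q − p. For instance
  ∂af = f − a.
The resulting 7×18 matrix has rank 6, and its Smith normal form has invariant factors (1,1,1,1,1,1).

Boundary ∂_2: C_2 → C_1 sends each 2-simplex [p,q,r] to [q,r] − [p,r] + [p,q]. For instance
  ∂abf = bf − af + ab,
  ∂acf = cf − af + ac.
The resulting 18×12 matrix has rank 12, and its Smith normal form has invariant factors (1,1,1,1,1,1,1,1,1,1,1,2).

Reading off H_k = ker ∂_k / im ∂_{k+1}:

  H_1: rank ker ∂_1 − rank ∂_2 = (18 − 6) − 12 = 0, and ∂_2 has invariant factor 2 > 1, so H_1 ≅ Z/2Z.

H_1 ≅ Z/2Z.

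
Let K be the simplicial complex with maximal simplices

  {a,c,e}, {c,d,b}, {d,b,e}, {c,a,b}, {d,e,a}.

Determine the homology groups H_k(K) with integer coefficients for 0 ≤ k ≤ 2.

H_0 = Z,  H_1 = Z,  H_2 = 0.

Fix the vertex order a < b < c < d < e and write every simplex with vertices in increasing order. Then dim K = 2 and the simplices of K are:

  0-simplices (5): a, b, c, d, e
  1-simplices (10): ab, ac, ad, ae, bc, bd, be, cd, ce, de
  2-simplices (5): abc, ace, ade, bcd, bde

giving chain groups C_0 ≅ Z^5, C_1 ≅ Z^10, C_2 ≅ Z^5.

∂_1: C_1 → C_0 is given by ∂[p,q] = [q] − [p]. For instance
  ∂be = e − b.
As a 5×10 matrix over Z this has rank 4, with invariant factors (1,1,1,1).

∂_2: C_2 → C_1 sends each 2-simplex [p,q,r] to [q,r] − [p,r] + [p,q]. For instance
  ∂bcd = cd − bd + bc,
  ∂bde = de − be + bd.
As a 10×5 matrix over Z this has rank 5, with invariant factors (1,1,1,1,1).

Reading off H_k = ker ∂_k / im ∂_{k+1}:

  H_0: rank C_0 − rank ∂_1 = 5 − 4 = 1, and the invariant factors of ∂_1 are all 1, so H_0 = Z.
  H_1: rank ker ∂_1 − rank ∂_2 = (10 − 4) − 5 = 1, and the invariant factors of ∂_2 are all 1, so H_1 = Z.
  H_2: rank ker ∂_2 − rank ∂_3 = (5 − 5) − 0 = 0, and there is no ∂_3, so H_2 = 0.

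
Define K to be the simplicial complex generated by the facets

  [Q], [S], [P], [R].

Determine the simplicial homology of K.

H_0 ≅ Z^4.

Fix the vertex order P < Q < R < S and write every simplex with vertices in increasing order. Then dim K = 0 and the simplices of K are:

  0-simplices (4): P, Q, R, S

giving chain groups C_0 ≅ Z^4.

Computing H_k = (kernel of ∂_k) / (image of ∂_{k+1}):

  H_0: rank C_0 − rank ∂_1 = 4 − 0 = 4, and there is no ∂_1, so H_0 = Z^4.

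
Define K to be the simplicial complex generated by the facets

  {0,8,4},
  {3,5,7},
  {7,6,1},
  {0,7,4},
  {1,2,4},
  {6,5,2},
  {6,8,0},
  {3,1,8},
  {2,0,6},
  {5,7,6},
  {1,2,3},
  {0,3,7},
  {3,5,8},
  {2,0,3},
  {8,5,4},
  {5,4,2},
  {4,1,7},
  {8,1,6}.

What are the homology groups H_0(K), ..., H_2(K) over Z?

Fix the vertex order 0 < 1 < 2 < 3 < 4 < 5 < 6 < 7 < 8 and write every simplex with vertices in increasing order. Then dim K = 2 and the simplices of K are:

  0-simplices (9): [0], [1], [2], [3], [4], [5], [6], [7], [8]
  1-simplices (27): (27 of them)
  2-simplices (18): [0,2,3], [0,2,6], [0,3,7], [0,4,7], [0,4,8], [0,6,8], [1,2,3], [1,2,4], [1,3,8], [1,4,7], [1,6,7], [1,6,8], [2,4,5], [2,5,6], [3,5,7], [3,5,8], [4,5,8], [5,6,7]

so the chain groups are C_0 ≅ Z^9, C_1 ≅ Z^27, C_2 ≅ Z^18.

∂_1: C_1 → C_0 maps an edge to its endpoints' difference, ∂[p,q] = q − p. For instance
  ∂[0,7] = [7] − [0].
The resulting 9×27 matrix has rank 8, and its Smith normal form has invariant factors (1,1,1,1,1,1,1,1).

The boundary map ∂_2: C_2 → C_1 maps a triangle to the signed sum of its edges. For instance
  ∂[1,2,4] = [2,4] − [1,4] + [1,2],
  ∂[3,5,8] = [5,8] − [3,8] + [3,5].
As a 27×18 matrix over Z this has rank 17, with invariant factors (1,1,1,1,1,1,1,1,1,1,1,1,1,1,1,1,1).

Now H_k = ker ∂_k / im ∂_{k+1}, so:

  H_0: rank C_0 − rank ∂_1 = 9 − 8 = 1, and the invariant factors of ∂_1 are all 1, so H_0 ≅ Z.
  H_1: rank ker ∂_1 − rank ∂_2 = (27 − 8) − 17 = 2, and the invariant factors of ∂_2 are all 1, so H_1 ≅ Z^2.
  H_2: rank ker ∂_2 − rank ∂_3 = (18 − 17) − 0 = 1, and there is no ∂_3, so H_2 ≅ Z.

H_0 = Z,  H_1 = Z^2,  H_2 = Z.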